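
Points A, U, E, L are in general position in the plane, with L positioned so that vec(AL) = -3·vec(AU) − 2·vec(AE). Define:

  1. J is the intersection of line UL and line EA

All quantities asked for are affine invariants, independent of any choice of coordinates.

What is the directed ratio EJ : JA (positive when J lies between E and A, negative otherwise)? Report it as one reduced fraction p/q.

Assign A = (0, 0), U = (1, 0), E = (0, 1), L = (-3, -2) — the answer is frame-independent, so this choice is without loss of generality.
1. J is the intersection of line UL and line EA ⇒ J = (0, -1/2)
J = E + t·(A−E) with t = 3/2, so EJ:JA = t:(1−t) = 3/2:-1/2

EJ:JA = -3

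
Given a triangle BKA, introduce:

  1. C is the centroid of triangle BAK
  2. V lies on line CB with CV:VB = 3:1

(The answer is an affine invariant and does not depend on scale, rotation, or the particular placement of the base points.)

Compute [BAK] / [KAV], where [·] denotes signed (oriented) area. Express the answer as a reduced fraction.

[BAK]:[KAV] = -6/5

Assign B = (0, 0), K = (1, 0), A = (0, 1) — the answer is frame-independent, so this choice is without loss of generality.
1. C is the centroid of triangle BAK ⇒ C = (1/3, 1/3)
2. V lies on line CB with CV:VB = 3:1 ⇒ V = (1/12, 1/12)
2·[BAK] = -1, 2·[KAV] = 5/6
[BAK]:[KAV] = -1:5/6 = -6/5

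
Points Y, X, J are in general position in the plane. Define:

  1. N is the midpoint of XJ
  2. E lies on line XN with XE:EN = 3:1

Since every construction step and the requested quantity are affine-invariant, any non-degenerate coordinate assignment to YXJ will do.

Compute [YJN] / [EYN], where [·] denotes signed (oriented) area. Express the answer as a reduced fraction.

Assign Y = (0, 0), X = (1, 0), J = (0, 1) — the answer is frame-independent, so this choice is without loss of generality.
1. N is the midpoint of XJ ⇒ N = (1/2, 1/2)
2. E lies on line XN with XE:EN = 3:1 ⇒ E = (5/8, 3/8)
2·[YJN] = -1/2, 2·[EYN] = -1/8
[YJN]:[EYN] = -1/2:-1/8 = 4

[YJN]:[EYN] = 4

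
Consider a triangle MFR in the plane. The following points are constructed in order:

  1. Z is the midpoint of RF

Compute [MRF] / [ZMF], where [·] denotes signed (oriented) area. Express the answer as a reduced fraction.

Choose coordinates M = (0, 0), F = (1, 0), R = (0, 1).
1. Z is the midpoint of RF ⇒ Z = (1/2, 1/2)
2·[MRF] = -1, 2·[ZMF] = 1/2
[MRF]:[ZMF] = -1:1/2 = -2

[MRF]:[ZMF] = -2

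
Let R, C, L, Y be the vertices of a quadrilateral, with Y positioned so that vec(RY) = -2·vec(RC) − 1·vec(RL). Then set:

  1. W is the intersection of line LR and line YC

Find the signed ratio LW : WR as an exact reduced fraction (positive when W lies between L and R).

Choose coordinates R = (0, 0), C = (1, 0), L = (0, 1), Y = (-2, -1).
1. W is the intersection of line LR and line YC ⇒ W = (0, -1/3)
W = L + t·(R−L) with t = 4/3, so LW:WR = t:(1−t) = 4/3:-1/3

LW:WR = -4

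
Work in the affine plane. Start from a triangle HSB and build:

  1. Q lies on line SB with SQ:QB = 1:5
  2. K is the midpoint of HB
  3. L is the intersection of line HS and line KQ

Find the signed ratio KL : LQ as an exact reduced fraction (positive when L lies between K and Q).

KL:LQ = -3

Choose coordinates H = (0, 0), S = (1, 0), B = (0, 1).
1. Q lies on line SB with SQ:QB = 1:5 ⇒ Q = (5/6, 1/6)
2. K is the midpoint of HB ⇒ K = (0, 1/2)
3. L is the intersection of line HS and line KQ ⇒ L = (5/4, 0)
L = K + t·(Q−K) with t = 3/2, so KL:LQ = t:(1−t) = 3/2:-1/2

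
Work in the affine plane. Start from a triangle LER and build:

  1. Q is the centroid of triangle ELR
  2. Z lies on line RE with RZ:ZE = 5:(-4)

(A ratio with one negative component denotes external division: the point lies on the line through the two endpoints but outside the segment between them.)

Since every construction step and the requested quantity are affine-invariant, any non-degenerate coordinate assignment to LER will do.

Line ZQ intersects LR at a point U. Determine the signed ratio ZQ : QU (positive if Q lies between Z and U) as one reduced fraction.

ZQ:QU = 14

Assign L = (0, 0), E = (1, 0), R = (0, 1) — the answer is frame-independent, so this choice is without loss of generality.
1. Q is the centroid of triangle ELR ⇒ Q = (1/3, 1/3)
2. Z lies on line RE with RZ:ZE = 5:(-4) ⇒ Z = (5, -4)
line ZQ meets LR at U = (0, 9/14)
Q = Z + t·(U−Z) with t = 14/15, so ZQ:QU = 14/15:1/15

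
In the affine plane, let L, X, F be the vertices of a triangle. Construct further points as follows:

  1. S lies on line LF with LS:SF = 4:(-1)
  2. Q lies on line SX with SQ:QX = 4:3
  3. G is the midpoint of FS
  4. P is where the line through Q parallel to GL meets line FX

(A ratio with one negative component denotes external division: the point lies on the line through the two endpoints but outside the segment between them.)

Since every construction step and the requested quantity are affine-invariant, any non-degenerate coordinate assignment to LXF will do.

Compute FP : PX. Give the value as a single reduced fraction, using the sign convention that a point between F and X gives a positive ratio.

FP:PX = 4/3

Work in coordinates with L = (0, 0), X = (1, 0), F = (0, 1).
1. S lies on line LF with LS:SF = 4:(-1) ⇒ S = (0, 4/3)
2. Q lies on line SX with SQ:QX = 4:3 ⇒ Q = (4/7, 4/7)
3. G is the midpoint of FS ⇒ G = (0, 7/6)
4. P is where the line through Q parallel to GL meets line FX ⇒ P = (4/7, 3/7)
P = F + t·(X−F) with t = 4/7, so FP:PX = t:(1−t) = 4/7:3/7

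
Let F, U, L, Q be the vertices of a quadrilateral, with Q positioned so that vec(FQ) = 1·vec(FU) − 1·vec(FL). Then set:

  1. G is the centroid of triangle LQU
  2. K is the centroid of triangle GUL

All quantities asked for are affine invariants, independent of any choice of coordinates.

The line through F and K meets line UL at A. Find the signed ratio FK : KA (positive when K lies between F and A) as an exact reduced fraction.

Choose coordinates F = (0, 0), U = (1, 0), L = (0, 1), Q = (1, -1).
1. G is the centroid of triangle LQU ⇒ G = (2/3, 0)
2. K is the centroid of triangle GUL ⇒ K = (5/9, 1/3)
line FK meets UL at A = (5/8, 3/8)
K = F + t·(A−F) with t = 8/9, so FK:KA = 8/9:1/9

FK:KA = 8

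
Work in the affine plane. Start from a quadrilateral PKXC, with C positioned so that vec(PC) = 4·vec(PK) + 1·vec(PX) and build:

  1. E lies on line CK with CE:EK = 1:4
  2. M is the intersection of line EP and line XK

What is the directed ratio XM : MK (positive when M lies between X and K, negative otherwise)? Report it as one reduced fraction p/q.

Choose coordinates P = (0, 0), K = (1, 0), X = (0, 1), C = (4, 1).
1. E lies on line CK with CE:EK = 1:4 ⇒ E = (17/5, 4/5)
2. M is the intersection of line EP and line XK ⇒ M = (17/21, 4/21)
M = X + t·(K−X) with t = 17/21, so XM:MK = t:(1−t) = 17/21:4/21

XM:MK = 17/4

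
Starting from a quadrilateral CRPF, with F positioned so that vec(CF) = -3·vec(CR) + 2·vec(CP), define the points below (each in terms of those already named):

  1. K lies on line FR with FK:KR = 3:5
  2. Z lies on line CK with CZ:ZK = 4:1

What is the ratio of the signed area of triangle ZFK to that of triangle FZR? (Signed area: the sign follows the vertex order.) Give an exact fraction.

Work in coordinates with C = (0, 0), R = (1, 0), P = (0, 1), F = (-3, 2).
1. K lies on line FR with FK:KR = 3:5 ⇒ K = (-3/2, 5/4)
2. Z lies on line CK with CZ:ZK = 4:1 ⇒ Z = (-6/5, 1)
2·[ZFK] = -3/20, 2·[FZR] = 2/5
[ZFK]:[FZR] = -3/20:2/5 = -3/8

[ZFK]:[FZR] = -3/8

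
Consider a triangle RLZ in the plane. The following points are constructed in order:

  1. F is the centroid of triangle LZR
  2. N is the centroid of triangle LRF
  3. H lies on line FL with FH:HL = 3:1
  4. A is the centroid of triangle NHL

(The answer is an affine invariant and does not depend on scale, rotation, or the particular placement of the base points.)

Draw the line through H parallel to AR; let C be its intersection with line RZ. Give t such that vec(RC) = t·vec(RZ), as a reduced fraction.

t = 1/82

Choose coordinates R = (0, 0), L = (1, 0), Z = (0, 1).
1. F is the centroid of triangle LZR ⇒ F = (1/3, 1/3)
2. N is the centroid of triangle LRF ⇒ N = (4/9, 1/9)
3. H lies on line FL with FH:HL = 3:1 ⇒ H = (5/6, 1/12)
4. A is the centroid of triangle NHL ⇒ A = (41/54, 7/108)
through H parallel to AR: direction (-41/54, -7/108); meets RZ at C = (0, 1/82)
C = R + t·(Z−R) with t = 1/82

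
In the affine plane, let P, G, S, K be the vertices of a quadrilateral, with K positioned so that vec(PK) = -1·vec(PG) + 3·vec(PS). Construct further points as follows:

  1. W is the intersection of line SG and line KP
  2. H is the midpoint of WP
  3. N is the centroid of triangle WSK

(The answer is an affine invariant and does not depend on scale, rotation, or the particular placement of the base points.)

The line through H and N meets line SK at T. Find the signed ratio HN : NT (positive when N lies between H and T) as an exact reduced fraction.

Set P = (0, 0), G = (1, 0), S = (0, 1), K = (-1, 3); any affine frame gives the same invariant.
1. W is the intersection of line SG and line KP ⇒ W = (-1/2, 3/2)
2. H is the midpoint of WP ⇒ H = (-1/4, 3/4)
3. N is the centroid of triangle WSK ⇒ N = (-1/2, 11/6)
line HN meets SK at T = (-4/7, 15/7)
N = H + t·(T−H) with t = 7/9, so HN:NT = 7/9:2/9

HN:NT = 7/2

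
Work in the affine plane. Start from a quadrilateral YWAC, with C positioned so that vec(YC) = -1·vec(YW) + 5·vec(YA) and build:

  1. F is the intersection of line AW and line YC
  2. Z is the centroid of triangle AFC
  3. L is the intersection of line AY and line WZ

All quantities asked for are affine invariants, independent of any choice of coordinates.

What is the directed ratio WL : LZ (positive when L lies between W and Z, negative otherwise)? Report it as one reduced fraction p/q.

Set Y = (0, 0), W = (1, 0), A = (0, 1), C = (-1, 5); any affine frame gives the same invariant.
1. F is the intersection of line AW and line YC ⇒ F = (-1/4, 5/4)
2. Z is the centroid of triangle AFC ⇒ Z = (-5/12, 29/12)
3. L is the intersection of line AY and line WZ ⇒ L = (0, 29/17)
L = W + t·(Z−W) with t = 12/17, so WL:LZ = t:(1−t) = 12/17:5/17

WL:LZ = 12/5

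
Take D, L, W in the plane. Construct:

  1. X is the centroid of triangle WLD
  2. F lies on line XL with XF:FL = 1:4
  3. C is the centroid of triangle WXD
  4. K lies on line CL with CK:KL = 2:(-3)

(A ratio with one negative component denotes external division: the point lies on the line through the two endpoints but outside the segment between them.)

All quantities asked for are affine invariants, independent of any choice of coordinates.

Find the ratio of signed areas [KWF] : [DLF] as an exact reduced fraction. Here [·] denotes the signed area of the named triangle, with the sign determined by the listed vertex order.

[KWF]:[DLF] = -4

Assign D = (0, 0), L = (1, 0), W = (0, 1) — the answer is frame-independent, so this choice is without loss of generality.
1. X is the centroid of triangle WLD ⇒ X = (1/3, 1/3)
2. F lies on line XL with XF:FL = 1:4 ⇒ F = (7/15, 4/15)
3. C is the centroid of triangle WXD ⇒ C = (1/9, 4/9)
4. K lies on line CL with CK:KL = 2:(-3) ⇒ K = (-5/3, 4/3)
2·[KWF] = -16/15, 2·[DLF] = 4/15
[KWF]:[DLF] = -16/15:4/15 = -4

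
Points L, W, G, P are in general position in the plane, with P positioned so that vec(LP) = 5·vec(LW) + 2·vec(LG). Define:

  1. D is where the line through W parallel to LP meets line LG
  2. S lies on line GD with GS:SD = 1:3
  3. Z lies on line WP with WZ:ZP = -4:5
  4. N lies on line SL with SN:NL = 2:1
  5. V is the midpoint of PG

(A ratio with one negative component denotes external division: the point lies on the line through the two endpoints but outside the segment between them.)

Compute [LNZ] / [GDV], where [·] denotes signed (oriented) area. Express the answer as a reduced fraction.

[LNZ]:[GDV] = 13/14

Assign L = (0, 0), W = (1, 0), G = (0, 1), P = (5, 2) — the answer is frame-independent, so this choice is without loss of generality.
1. D is where the line through W parallel to LP meets line LG ⇒ D = (0, -2/5)
2. S lies on line GD with GS:SD = 1:3 ⇒ S = (0, 13/20)
3. Z lies on line WP with WZ:ZP = -4:5 ⇒ Z = (-15, -8)
4. N lies on line SL with SN:NL = 2:1 ⇒ N = (0, 13/60)
5. V is the midpoint of PG ⇒ V = (5/2, 3/2)
2·[LNZ] = 13/4, 2·[GDV] = 7/2
[LNZ]:[GDV] = 13/4:7/2 = 13/14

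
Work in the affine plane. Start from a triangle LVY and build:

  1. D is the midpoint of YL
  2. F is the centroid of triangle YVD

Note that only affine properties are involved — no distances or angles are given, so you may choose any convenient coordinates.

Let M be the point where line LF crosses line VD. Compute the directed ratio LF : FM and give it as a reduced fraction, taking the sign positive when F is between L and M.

LF:FM = -4

Set L = (0, 0), V = (1, 0), Y = (0, 1); any affine frame gives the same invariant.
1. D is the midpoint of YL ⇒ D = (0, 1/2)
2. F is the centroid of triangle YVD ⇒ F = (1/3, 1/2)
line LF meets VD at M = (1/4, 3/8)
F = L + t·(M−L) with t = 4/3, so LF:FM = 4/3:-1/3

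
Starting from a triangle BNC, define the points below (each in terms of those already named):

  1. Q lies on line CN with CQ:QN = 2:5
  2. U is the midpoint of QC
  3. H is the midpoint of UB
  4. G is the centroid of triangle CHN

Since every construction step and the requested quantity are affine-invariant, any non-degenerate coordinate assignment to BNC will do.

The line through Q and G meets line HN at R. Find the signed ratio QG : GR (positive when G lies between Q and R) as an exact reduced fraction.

Assign B = (0, 0), N = (1, 0), C = (0, 1) — the answer is frame-independent, so this choice is without loss of generality.
1. Q lies on line CN with CQ:QN = 2:5 ⇒ Q = (2/7, 5/7)
2. U is the midpoint of QC ⇒ U = (1/7, 6/7)
3. H is the midpoint of UB ⇒ H = (1/14, 3/7)
4. G is the centroid of triangle CHN ⇒ G = (5/14, 10/21)
line QG meets HN at R = (47/112, 15/56)
G = Q + t·(R−Q) with t = 8/15, so QG:GR = 8/15:7/15

QG:GR = 8/7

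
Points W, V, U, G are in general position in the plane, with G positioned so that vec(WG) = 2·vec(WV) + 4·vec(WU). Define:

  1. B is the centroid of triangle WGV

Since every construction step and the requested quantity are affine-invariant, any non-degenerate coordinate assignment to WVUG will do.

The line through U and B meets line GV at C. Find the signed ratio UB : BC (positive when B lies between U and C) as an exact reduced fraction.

UB:BC = 11/4

Set W = (0, 0), V = (1, 0), U = (0, 1), G = (2, 4); any affine frame gives the same invariant.
1. B is the centroid of triangle WGV ⇒ B = (1, 4/3)
line UB meets GV at C = (15/11, 16/11)
B = U + t·(C−U) with t = 11/15, so UB:BC = 11/15:4/15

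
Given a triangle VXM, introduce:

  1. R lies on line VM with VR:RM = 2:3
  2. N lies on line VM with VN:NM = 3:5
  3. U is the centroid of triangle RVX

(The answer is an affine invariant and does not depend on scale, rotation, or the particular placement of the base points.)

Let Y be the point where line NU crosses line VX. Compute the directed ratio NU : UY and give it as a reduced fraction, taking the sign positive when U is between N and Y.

Set V = (0, 0), X = (1, 0), M = (0, 1); any affine frame gives the same invariant.
1. R lies on line VM with VR:RM = 2:3 ⇒ R = (0, 2/5)
2. N lies on line VM with VN:NM = 3:5 ⇒ N = (0, 3/8)
3. U is the centroid of triangle RVX ⇒ U = (1/3, 2/15)
line NU meets VX at Y = (15/29, 0)
U = N + t·(Y−N) with t = 29/45, so NU:UY = 29/45:16/45

NU:UY = 29/16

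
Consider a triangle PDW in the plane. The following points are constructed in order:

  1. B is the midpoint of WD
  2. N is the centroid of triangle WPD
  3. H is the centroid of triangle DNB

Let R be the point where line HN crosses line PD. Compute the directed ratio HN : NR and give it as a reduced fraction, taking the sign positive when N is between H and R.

Work in coordinates with P = (0, 0), D = (1, 0), W = (0, 1).
1. B is the midpoint of WD ⇒ B = (1/2, 1/2)
2. N is the centroid of triangle WPD ⇒ N = (1/3, 1/3)
3. H is the centroid of triangle DNB ⇒ H = (11/18, 5/18)
line HN meets PD at R = (2, 0)
N = H + t·(R−H) with t = -1/5, so HN:NR = -1/5:6/5

HN:NR = -1/6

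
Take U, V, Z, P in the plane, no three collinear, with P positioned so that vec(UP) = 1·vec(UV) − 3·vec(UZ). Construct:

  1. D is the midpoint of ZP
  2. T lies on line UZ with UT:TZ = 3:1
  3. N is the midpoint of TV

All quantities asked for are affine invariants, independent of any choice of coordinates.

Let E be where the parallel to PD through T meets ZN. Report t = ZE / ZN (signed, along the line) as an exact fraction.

Assign U = (0, 0), V = (1, 0), Z = (0, 1), P = (1, -3) — the answer is frame-independent, so this choice is without loss of generality.
1. D is the midpoint of ZP ⇒ D = (1/2, -1)
2. T lies on line UZ with UT:TZ = 3:1 ⇒ T = (0, 3/4)
3. N is the midpoint of TV ⇒ N = (1/2, 3/8)
through T parallel to PD: direction (-1/2, 2); meets ZN at E = (-1/11, 49/44)
E = Z + t·(N−Z) with t = -2/11

t = -2/11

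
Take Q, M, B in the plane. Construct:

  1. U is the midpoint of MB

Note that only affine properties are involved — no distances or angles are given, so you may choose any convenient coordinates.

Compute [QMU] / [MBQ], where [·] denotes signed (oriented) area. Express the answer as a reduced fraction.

[QMU]:[MBQ] = 1/2

Choose coordinates Q = (0, 0), M = (1, 0), B = (0, 1).
1. U is the midpoint of MB ⇒ U = (1/2, 1/2)
2·[QMU] = 1/2, 2·[MBQ] = 1
[QMU]:[MBQ] = 1/2:1 = 1/2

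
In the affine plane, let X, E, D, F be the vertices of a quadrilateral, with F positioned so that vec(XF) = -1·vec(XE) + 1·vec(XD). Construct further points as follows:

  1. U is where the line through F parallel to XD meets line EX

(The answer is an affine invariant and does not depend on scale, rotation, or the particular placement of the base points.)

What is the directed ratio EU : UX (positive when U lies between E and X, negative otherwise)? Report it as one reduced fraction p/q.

Work in coordinates with X = (0, 0), E = (1, 0), D = (0, 1), F = (-1, 1).
1. U is where the line through F parallel to XD meets line EX ⇒ U = (-1, 0)
U = E + t·(X−E) with t = 2, so EU:UX = t:(1−t) = 2:-1

EU:UX = -2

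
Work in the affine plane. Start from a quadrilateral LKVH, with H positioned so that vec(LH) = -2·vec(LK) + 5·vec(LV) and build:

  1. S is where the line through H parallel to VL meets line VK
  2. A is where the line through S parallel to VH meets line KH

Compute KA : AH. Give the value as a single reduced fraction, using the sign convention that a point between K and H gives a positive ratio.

Set L = (0, 0), K = (1, 0), V = (0, 1), H = (-2, 5); any affine frame gives the same invariant.
1. S is where the line through H parallel to VL meets line VK ⇒ S = (-2, 3)
2. A is where the line through S parallel to VH meets line KH ⇒ A = (-8, 15)
A = K + t·(H−K) with t = 3, so KA:AH = t:(1−t) = 3:-2

KA:AH = -3/2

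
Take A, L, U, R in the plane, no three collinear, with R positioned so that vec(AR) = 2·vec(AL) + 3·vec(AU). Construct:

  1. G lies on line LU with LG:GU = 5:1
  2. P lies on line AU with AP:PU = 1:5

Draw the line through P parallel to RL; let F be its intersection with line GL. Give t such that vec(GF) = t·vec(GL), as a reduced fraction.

Assign A = (0, 0), L = (1, 0), U = (0, 1), R = (2, 3) — the answer is frame-independent, so this choice is without loss of generality.
1. G lies on line LU with LG:GU = 5:1 ⇒ G = (1/6, 5/6)
2. P lies on line AU with AP:PU = 1:5 ⇒ P = (0, 1/6)
through P parallel to RL: direction (-1, -3); meets GL at F = (5/24, 19/24)
F = G + t·(L−G) with t = 1/20

t = 1/20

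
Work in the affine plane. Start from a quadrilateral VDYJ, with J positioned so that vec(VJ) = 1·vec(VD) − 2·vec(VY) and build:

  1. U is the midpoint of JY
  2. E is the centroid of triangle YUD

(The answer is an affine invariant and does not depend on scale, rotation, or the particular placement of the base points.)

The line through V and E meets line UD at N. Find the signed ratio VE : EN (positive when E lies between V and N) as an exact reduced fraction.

VE:EN = 1/2

Set V = (0, 0), D = (1, 0), Y = (0, 1), J = (1, -2); any affine frame gives the same invariant.
1. U is the midpoint of JY ⇒ U = (1/2, -1/2)
2. E is the centroid of triangle YUD ⇒ E = (1/2, 1/6)
line VE meets UD at N = (3/2, 1/2)
E = V + t·(N−V) with t = 1/3, so VE:EN = 1/3:2/3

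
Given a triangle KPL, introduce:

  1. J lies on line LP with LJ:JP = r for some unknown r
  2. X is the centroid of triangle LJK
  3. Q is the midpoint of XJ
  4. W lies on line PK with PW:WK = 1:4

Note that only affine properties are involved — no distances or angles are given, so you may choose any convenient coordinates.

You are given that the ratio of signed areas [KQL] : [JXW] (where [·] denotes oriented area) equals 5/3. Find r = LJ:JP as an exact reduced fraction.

r = 4/5

Assign K = (0, 0), P = (1, 0), L = (0, 1) — the answer is frame-independent, so this choice is without loss of generality.
1. With LJ:JP = r, write λ = r/(r+1) so J = L + λ·(P−L); J is affine-linear in λ
2. X is the centroid of triangle LJK ⇒ X is an affine combination of earlier points and hence also affine-linear in λ
3. Q is the midpoint of XJ ⇒ Q is an affine combination of earlier points and hence also affine-linear in λ
4. W lies on line PK with PW:WK = 1:4 ⇒ W = (4/5, 0)
Every point depending on J is an affine combination of J and λ-independent points, so each such coordinate is linear in λ; the λ² term in each signed area is a multiple of (P−L)×(P−L) = 0, so 2·[KQL] and 2·[JXW] are each linear in λ. Evaluating at λ=0 and λ=1:
  2·[KQL] = 2/3·λ,   2·[JXW] = -1/5·λ + 4/15
So [KQL]:[JXW] = (2/3·λ) / (-1/5·λ + 4/15). Setting this equal to 5/3:
  2/3·λ = 5/3·(-1/5·λ + 4/15)  ⇒  λ = 4/9
Then r = λ/(1−λ) = (4/9)/(5/9) = 4/5. Check: with r = 4/5, J = (4/9, 5/9) and [KQL]:[JXW] = 5/3 as required.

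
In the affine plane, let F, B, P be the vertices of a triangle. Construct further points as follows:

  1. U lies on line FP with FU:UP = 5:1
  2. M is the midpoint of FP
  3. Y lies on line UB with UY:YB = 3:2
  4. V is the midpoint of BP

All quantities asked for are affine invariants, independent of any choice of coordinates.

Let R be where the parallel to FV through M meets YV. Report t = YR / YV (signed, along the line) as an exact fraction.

Choose coordinates F = (0, 0), B = (1, 0), P = (0, 1).
1. U lies on line FP with FU:UP = 5:1 ⇒ U = (0, 5/6)
2. M is the midpoint of FP ⇒ M = (0, 1/2)
3. Y lies on line UB with UY:YB = 3:2 ⇒ Y = (3/5, 1/3)
4. V is the midpoint of BP ⇒ V = (1/2, 1/2)
through M parallel to FV: direction (1/2, 1/2); meets YV at R = (5/16, 13/16)
R = Y + t·(V−Y) with t = 23/8

t = 23/8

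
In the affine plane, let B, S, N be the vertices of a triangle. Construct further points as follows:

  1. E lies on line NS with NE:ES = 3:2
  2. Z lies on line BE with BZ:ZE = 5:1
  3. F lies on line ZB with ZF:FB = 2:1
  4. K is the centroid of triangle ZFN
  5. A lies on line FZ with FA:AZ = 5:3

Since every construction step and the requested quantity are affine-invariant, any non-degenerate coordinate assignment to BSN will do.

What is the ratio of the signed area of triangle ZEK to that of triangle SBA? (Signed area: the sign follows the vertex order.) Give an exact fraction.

Choose coordinates B = (0, 0), S = (1, 0), N = (0, 1).
1. E lies on line NS with NE:ES = 3:2 ⇒ E = (3/5, 2/5)
2. Z lies on line BE with BZ:ZE = 5:1 ⇒ Z = (1/2, 1/3)
3. F lies on line ZB with ZF:FB = 2:1 ⇒ F = (1/6, 1/9)
4. K is the centroid of triangle ZFN ⇒ K = (2/9, 13/27)
5. A lies on line FZ with FA:AZ = 5:3 ⇒ A = (3/8, 1/4)
2·[ZEK] = 1/30, 2·[SBA] = -1/4
[ZEK]:[SBA] = 1/30:-1/4 = -2/15

[ZEK]:[SBA] = -2/15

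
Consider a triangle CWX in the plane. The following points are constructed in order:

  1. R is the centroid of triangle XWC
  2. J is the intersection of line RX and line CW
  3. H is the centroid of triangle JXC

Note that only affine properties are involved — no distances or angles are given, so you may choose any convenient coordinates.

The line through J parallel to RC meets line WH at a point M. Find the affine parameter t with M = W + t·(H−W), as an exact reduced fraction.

t = 3/7

Choose coordinates C = (0, 0), W = (1, 0), X = (0, 1).
1. R is the centroid of triangle XWC ⇒ R = (1/3, 1/3)
2. J is the intersection of line RX and line CW ⇒ J = (1/2, 0)
3. H is the centroid of triangle JXC ⇒ H = (1/6, 1/3)
through J parallel to RC: direction (-1/3, -1/3); meets WH at M = (9/14, 1/7)
M = W + t·(H−W) with t = 3/7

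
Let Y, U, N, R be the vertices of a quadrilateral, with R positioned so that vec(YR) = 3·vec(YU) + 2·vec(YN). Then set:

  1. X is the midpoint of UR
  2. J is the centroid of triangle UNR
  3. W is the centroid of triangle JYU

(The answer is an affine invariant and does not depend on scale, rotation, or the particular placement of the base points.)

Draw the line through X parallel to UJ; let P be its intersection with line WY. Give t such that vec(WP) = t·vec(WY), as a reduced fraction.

t = -3/2

Choose coordinates Y = (0, 0), U = (1, 0), N = (0, 1), R = (3, 2).
1. X is the midpoint of UR ⇒ X = (2, 1)
2. J is the centroid of triangle UNR ⇒ J = (4/3, 1)
3. W is the centroid of triangle JYU ⇒ W = (7/9, 1/3)
through X parallel to UJ: direction (1/3, 1); meets WY at P = (35/18, 5/6)
P = W + t·(Y−W) with t = -3/2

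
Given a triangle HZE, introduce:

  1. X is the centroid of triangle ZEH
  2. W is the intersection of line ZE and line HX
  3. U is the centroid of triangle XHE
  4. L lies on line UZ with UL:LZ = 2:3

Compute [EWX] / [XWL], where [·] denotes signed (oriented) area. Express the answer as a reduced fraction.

[EWX]:[XWL] = 5

Assign H = (0, 0), Z = (1, 0), E = (0, 1) — the answer is frame-independent, so this choice is without loss of generality.
1. X is the centroid of triangle ZEH ⇒ X = (1/3, 1/3)
2. W is the intersection of line ZE and line HX ⇒ W = (1/2, 1/2)
3. U is the centroid of triangle XHE ⇒ U = (1/9, 4/9)
4. L lies on line UZ with UL:LZ = 2:3 ⇒ L = (7/15, 4/15)
2·[EWX] = -1/6, 2·[XWL] = -1/30
[EWX]:[XWL] = -1/6:-1/30 = 5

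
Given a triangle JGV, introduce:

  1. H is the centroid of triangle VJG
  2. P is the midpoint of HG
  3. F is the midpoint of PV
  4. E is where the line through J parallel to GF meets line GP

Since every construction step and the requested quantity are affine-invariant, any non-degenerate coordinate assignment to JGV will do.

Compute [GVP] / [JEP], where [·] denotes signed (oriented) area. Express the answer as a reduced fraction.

Assign J = (0, 0), G = (1, 0), V = (0, 1) — the answer is frame-independent, so this choice is without loss of generality.
1. H is the centroid of triangle VJG ⇒ H = (1/3, 1/3)
2. P is the midpoint of HG ⇒ P = (2/3, 1/6)
3. F is the midpoint of PV ⇒ F = (1/3, 7/12)
4. E is where the line through J parallel to GF meets line GP ⇒ E = (-4/3, 7/6)
2·[GVP] = 1/6, 2·[JEP] = -1
[GVP]:[JEP] = 1/6:-1 = -1/6

[GVP]:[JEP] = -1/6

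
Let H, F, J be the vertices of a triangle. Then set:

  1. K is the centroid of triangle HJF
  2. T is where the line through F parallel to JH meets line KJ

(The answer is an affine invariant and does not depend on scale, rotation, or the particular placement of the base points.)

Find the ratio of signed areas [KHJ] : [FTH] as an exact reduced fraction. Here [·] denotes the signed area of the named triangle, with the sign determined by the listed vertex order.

Work in coordinates with H = (0, 0), F = (1, 0), J = (0, 1).
1. K is the centroid of triangle HJF ⇒ K = (1/3, 1/3)
2. T is where the line through F parallel to JH meets line KJ ⇒ T = (1, -1)
2·[KHJ] = -1/3, 2·[FTH] = -1
[KHJ]:[FTH] = -1/3:-1 = 1/3

[KHJ]:[FTH] = 1/3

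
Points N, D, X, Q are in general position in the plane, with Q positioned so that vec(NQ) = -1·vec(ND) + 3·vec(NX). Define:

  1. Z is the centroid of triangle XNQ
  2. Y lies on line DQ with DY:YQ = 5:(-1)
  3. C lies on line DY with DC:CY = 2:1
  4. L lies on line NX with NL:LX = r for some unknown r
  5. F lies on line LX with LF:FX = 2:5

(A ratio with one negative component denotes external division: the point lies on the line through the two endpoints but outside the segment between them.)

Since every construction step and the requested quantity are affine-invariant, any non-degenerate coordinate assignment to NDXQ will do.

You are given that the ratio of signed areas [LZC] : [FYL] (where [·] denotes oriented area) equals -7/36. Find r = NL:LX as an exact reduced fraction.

r = 1/2

Assign N = (0, 0), D = (1, 0), X = (0, 1), Q = (-1, 3) — the answer is frame-independent, so this choice is without loss of generality.
1. Z is the centroid of triangle XNQ ⇒ Z = (-1/3, 4/3)
2. Y lies on line DQ with DY:YQ = 5:(-1) ⇒ Y = (-3/2, 15/4)
3. C lies on line DY with DC:CY = 2:1 ⇒ C = (-2/3, 5/2)
4. With NL:LX = r, write λ = r/(r+1) so L = N + λ·(X−N); L is affine-linear in λ
5. F lies on line LX with LF:FX = 2:5 ⇒ F is an affine combination of earlier points and hence also affine-linear in λ
Every point depending on L is an affine combination of L and λ-independent points, so each such coordinate is linear in λ; the λ² term in each signed area is a multiple of (X−N)×(X−N) = 0, so 2·[LZC] and 2·[FYL] are each linear in λ. Evaluating at λ=0 and λ=1:
  2·[LZC] = -1/3·λ + 1/18,   2·[FYL] = -3/7·λ + 3/7
So [LZC]:[FYL] = (-1/3·λ + 1/18) / (-3/7·λ + 3/7). Setting this equal to -7/36:
  -1/3·λ + 1/18 = -7/36·(-3/7·λ + 3/7)  ⇒  λ = 1/3
Then r = λ/(1−λ) = (1/3)/(2/3) = 1/2. Check: with r = 1/2, L = (0, 1/3) and [LZC]:[FYL] = -7/36 as required.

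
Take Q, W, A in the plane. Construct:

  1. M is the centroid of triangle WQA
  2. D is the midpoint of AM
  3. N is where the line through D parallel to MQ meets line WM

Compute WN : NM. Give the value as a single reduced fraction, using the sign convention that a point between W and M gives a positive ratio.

WN:NM = -3

Work in coordinates with Q = (0, 0), W = (1, 0), A = (0, 1).
1. M is the centroid of triangle WQA ⇒ M = (1/3, 1/3)
2. D is the midpoint of AM ⇒ D = (1/6, 2/3)
3. N is where the line through D parallel to MQ meets line WM ⇒ N = (0, 1/2)
N = W + t·(M−W) with t = 3/2, so WN:NM = t:(1−t) = 3/2:-1/2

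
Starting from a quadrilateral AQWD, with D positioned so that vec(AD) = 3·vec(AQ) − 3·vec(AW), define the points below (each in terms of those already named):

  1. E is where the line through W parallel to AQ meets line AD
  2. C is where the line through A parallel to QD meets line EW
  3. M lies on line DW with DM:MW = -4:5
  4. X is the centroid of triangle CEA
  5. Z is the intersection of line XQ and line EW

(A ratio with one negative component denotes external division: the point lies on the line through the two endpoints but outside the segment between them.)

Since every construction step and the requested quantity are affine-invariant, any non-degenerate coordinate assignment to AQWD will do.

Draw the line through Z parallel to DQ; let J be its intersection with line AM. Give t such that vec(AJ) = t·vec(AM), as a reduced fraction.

Set A = (0, 0), Q = (1, 0), W = (0, 1), D = (3, -3); any affine frame gives the same invariant.
1. E is where the line through W parallel to AQ meets line AD ⇒ E = (-1, 1)
2. C is where the line through A parallel to QD meets line EW ⇒ C = (-2/3, 1)
3. M lies on line DW with DM:MW = -4:5 ⇒ M = (15, -19)
4. X is the centroid of triangle CEA ⇒ X = (-5/9, 2/3)
5. Z is the intersection of line XQ and line EW ⇒ Z = (-4/3, 1)
through Z parallel to DQ: direction (-2, 3); meets AM at J = (-30/7, 38/7)
J = A + t·(M−A) with t = -2/7

t = -2/7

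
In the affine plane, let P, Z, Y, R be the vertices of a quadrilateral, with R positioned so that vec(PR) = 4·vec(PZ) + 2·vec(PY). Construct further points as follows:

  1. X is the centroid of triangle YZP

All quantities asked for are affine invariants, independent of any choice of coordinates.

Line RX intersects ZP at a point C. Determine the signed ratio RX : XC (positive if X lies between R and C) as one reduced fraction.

Assign P = (0, 0), Z = (1, 0), Y = (0, 1), R = (4, 2) — the answer is frame-independent, so this choice is without loss of generality.
1. X is the centroid of triangle YZP ⇒ X = (1/3, 1/3)
line RX meets ZP at C = (-2/5, 0)
X = R + t·(C−R) with t = 5/6, so RX:XC = 5/6:1/6

RX:XC = 5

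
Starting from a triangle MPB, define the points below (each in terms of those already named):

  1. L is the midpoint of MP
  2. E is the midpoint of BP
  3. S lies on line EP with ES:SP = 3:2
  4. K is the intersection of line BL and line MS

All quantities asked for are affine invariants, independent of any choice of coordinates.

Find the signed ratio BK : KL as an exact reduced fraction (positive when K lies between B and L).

Set M = (0, 0), P = (1, 0), B = (0, 1); any affine frame gives the same invariant.
1. L is the midpoint of MP ⇒ L = (1/2, 0)
2. E is the midpoint of BP ⇒ E = (1/2, 1/2)
3. S lies on line EP with ES:SP = 3:2 ⇒ S = (4/5, 1/5)
4. K is the intersection of line BL and line MS ⇒ K = (4/9, 1/9)
K = B + t·(L−B) with t = 8/9, so BK:KL = t:(1−t) = 8/9:1/9

BK:KL = 8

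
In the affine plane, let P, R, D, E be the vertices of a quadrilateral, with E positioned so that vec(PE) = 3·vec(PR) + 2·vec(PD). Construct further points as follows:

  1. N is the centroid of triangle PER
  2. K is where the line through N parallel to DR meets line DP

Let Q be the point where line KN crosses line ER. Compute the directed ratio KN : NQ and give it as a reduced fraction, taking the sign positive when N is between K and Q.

Choose coordinates P = (0, 0), R = (1, 0), D = (0, 1), E = (3, 2).
1. N is the centroid of triangle PER ⇒ N = (4/3, 2/3)
2. K is where the line through N parallel to DR meets line DP ⇒ K = (0, 2)
line KN meets ER at Q = (3/2, 1/2)
N = K + t·(Q−K) with t = 8/9, so KN:NQ = 8/9:1/9

KN:NQ = 8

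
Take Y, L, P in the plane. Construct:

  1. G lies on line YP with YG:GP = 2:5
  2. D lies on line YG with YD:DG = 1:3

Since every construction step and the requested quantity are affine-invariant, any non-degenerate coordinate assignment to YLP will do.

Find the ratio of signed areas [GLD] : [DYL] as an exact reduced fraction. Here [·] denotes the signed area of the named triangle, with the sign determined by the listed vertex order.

[GLD]:[DYL] = -3

Work in coordinates with Y = (0, 0), L = (1, 0), P = (0, 1).
1. G lies on line YP with YG:GP = 2:5 ⇒ G = (0, 2/7)
2. D lies on line YG with YD:DG = 1:3 ⇒ D = (0, 1/14)
2·[GLD] = -3/14, 2·[DYL] = 1/14
[GLD]:[DYL] = -3/14:1/14 = -3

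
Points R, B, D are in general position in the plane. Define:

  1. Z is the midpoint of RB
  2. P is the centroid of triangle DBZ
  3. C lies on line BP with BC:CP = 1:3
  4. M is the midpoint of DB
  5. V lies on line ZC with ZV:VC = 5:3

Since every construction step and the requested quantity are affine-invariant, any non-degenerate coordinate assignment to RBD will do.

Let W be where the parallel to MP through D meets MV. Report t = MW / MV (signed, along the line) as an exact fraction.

Choose coordinates R = (0, 0), B = (1, 0), D = (0, 1).
1. Z is the midpoint of RB ⇒ Z = (1/2, 0)
2. P is the centroid of triangle DBZ ⇒ P = (1/2, 1/3)
3. C lies on line BP with BC:CP = 1:3 ⇒ C = (7/8, 1/12)
4. M is the midpoint of DB ⇒ M = (1/2, 1/2)
5. V lies on line ZC with ZV:VC = 5:3 ⇒ V = (47/64, 5/96)
through D parallel to MP: direction (0, -1/6); meets MV at W = (0, 131/90)
W = M + t·(V−M) with t = -32/15

t = -32/15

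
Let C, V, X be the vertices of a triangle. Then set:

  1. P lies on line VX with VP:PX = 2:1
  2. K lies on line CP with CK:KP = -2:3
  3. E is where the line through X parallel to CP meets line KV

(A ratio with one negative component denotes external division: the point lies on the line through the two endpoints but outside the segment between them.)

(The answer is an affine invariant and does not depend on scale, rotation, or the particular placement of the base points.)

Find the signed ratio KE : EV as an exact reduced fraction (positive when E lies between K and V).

KE:EV = -1/3

Choose coordinates C = (0, 0), V = (1, 0), X = (0, 1).
1. P lies on line VX with VP:PX = 2:1 ⇒ P = (1/3, 2/3)
2. K lies on line CP with CK:KP = -2:3 ⇒ K = (-2/3, -4/3)
3. E is where the line through X parallel to CP meets line KV ⇒ E = (-3/2, -2)
E = K + t·(V−K) with t = -1/2, so KE:EV = t:(1−t) = -1/2:3/2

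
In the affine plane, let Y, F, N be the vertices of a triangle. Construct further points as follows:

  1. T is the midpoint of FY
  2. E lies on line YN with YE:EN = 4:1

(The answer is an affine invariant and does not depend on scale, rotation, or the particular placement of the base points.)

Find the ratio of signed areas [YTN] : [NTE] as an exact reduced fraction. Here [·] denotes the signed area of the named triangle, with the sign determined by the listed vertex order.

Assign Y = (0, 0), F = (1, 0), N = (0, 1) — the answer is frame-independent, so this choice is without loss of generality.
1. T is the midpoint of FY ⇒ T = (1/2, 0)
2. E lies on line YN with YE:EN = 4:1 ⇒ E = (0, 4/5)
2·[YTN] = 1/2, 2·[NTE] = -1/10
[YTN]:[NTE] = 1/2:-1/10 = -5

[YTN]:[NTE] = -5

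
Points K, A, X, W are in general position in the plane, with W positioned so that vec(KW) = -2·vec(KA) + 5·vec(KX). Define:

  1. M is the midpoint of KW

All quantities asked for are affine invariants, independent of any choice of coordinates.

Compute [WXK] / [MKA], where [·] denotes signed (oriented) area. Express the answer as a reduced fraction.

Assign K = (0, 0), A = (1, 0), X = (0, 1), W = (-2, 5) — the answer is frame-independent, so this choice is without loss of generality.
1. M is the midpoint of KW ⇒ M = (-1, 5/2)
2·[WXK] = -2, 2·[MKA] = 5/2
[WXK]:[MKA] = -2:5/2 = -4/5

[WXK]:[MKA] = -4/5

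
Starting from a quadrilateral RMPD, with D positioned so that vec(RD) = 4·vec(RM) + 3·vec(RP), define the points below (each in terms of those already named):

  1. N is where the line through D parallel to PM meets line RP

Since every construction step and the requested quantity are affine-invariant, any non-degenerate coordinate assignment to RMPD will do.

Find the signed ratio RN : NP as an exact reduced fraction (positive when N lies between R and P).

RN:NP = -7/6

Assign R = (0, 0), M = (1, 0), P = (0, 1), D = (4, 3) — the answer is frame-independent, so this choice is without loss of generality.
1. N is where the line through D parallel to PM meets line RP ⇒ N = (0, 7)
N = R + t·(P−R) with t = 7, so RN:NP = t:(1−t) = 7:-6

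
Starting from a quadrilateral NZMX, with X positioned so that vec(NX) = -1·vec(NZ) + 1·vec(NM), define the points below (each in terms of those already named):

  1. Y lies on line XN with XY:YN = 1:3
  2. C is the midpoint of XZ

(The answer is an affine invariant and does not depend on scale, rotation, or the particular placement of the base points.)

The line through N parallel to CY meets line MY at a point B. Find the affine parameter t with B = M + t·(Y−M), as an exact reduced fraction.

Work in coordinates with N = (0, 0), Z = (1, 0), M = (0, 1), X = (-1, 1).
1. Y lies on line XN with XY:YN = 1:3 ⇒ Y = (-3/4, 3/4)
2. C is the midpoint of XZ ⇒ C = (0, 1/2)
through N parallel to CY: direction (-3/4, 1/4); meets MY at B = (-3/2, 1/2)
B = M + t·(Y−M) with t = 2

t = 2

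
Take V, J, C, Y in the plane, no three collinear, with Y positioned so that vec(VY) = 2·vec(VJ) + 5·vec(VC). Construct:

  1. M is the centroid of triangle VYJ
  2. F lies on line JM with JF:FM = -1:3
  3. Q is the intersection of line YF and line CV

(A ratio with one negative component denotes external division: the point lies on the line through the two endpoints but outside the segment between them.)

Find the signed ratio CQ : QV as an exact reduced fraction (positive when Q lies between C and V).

Work in coordinates with V = (0, 0), J = (1, 0), C = (0, 1), Y = (2, 5).
1. M is the centroid of triangle VYJ ⇒ M = (1, 5/3)
2. F lies on line JM with JF:FM = -1:3 ⇒ F = (1, -5/6)
3. Q is the intersection of line YF and line CV ⇒ Q = (0, -20/3)
Q = C + t·(V−C) with t = 23/3, so CQ:QV = t:(1−t) = 23/3:-20/3

CQ:QV = -23/20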